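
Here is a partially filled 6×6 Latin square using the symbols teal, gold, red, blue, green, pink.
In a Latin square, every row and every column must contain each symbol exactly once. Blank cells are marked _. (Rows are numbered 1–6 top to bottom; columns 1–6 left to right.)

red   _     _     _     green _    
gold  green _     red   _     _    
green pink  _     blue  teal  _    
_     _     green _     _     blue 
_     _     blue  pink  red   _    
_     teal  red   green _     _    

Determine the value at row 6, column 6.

gold

Row 3, column 3: row 3 has {teal, blue, green, pink} and column 3 has {red, blue, green}, leaving only gold.
Row 3, column 6: row 3 has {teal, gold, blue, green, pink} and column 6 has {blue}, leaving only red.
Row 5, column 1: row 5 has {red, blue, pink} and column 1 has {gold, red, green}, leaving only teal.
Row 4, column 1: row 4 has {blue, green} and column 1 has {teal, gold, red, green}, leaving only pink.
Row 4, column 5: row 4 has {blue, green, pink} and column 5 has {teal, red, green}, leaving only gold.
Row 4, column 2: row 4 has {gold, blue, green, pink} and column 2 has {teal, green, pink}, leaving only red.
Row 4, column 4: row 4 has {gold, red, blue, green, pink} and column 4 has {red, blue, green, pink}, leaving only teal.
Row 1, column 4: row 1 has {red, green} and column 4 has {teal, red, blue, green, pink}, leaving only gold.
Row 1, column 2: row 1 has {gold, red, green} and column 2 has {teal, red, green, pink}, leaving only blue.
Row 5, column 2: row 5 has {teal, red, blue, pink} and column 2 has {teal, red, blue, green, pink}, leaving only gold.
Row 5, column 6: row 5 has {teal, gold, red, blue, pink} and column 6 has {red, blue}, leaving only green.
Row 6, column 1: row 6 has {teal, red, green} and column 1 has {teal, gold, red, green, pink}, leaving only blue.
Row 6, column 5: row 6 has {teal, red, blue, green} and column 5 has {teal, gold, red, green}, leaving only pink.
Row 6 already has {teal, red, blue, green, pink} and column 6 already has {red, blue, green}, so row 6, column 6 must be gold.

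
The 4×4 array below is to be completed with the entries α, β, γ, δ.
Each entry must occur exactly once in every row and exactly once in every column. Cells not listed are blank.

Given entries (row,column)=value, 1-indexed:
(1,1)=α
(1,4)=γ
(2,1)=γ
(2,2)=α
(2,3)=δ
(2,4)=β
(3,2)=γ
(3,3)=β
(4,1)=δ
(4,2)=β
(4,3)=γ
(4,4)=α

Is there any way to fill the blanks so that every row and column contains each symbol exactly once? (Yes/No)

Row 1, column 3: row 1 together with column 3 already contain {α, β, γ, δ} — every symbol — so nothing can go there. The grid has no valid completion.

No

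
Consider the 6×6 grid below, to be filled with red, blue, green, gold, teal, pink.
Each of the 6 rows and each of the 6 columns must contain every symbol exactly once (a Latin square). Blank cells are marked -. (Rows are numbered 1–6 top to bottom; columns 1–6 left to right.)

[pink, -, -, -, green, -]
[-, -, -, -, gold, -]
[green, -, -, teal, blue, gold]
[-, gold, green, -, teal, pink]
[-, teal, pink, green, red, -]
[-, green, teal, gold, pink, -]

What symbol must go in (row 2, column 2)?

red

Row 3, column 3: row 3 has {blue, green, gold, teal} and column 3 has {green, teal, pink}, leaving only red.
Row 2, column 3: row 2 has {gold} and column 3 has {red, green, teal, pink}, leaving only blue.
Row 1, column 3: row 1 has {green, pink} and column 3 has {red, blue, green, teal, pink}, leaving only gold.
Row 3, column 2: row 3 has {red, blue, green, gold, teal} and column 2 has {green, gold, teal}, leaving only pink.
Row 2 already has {blue, gold} and column 2 already has {green, gold, teal, pink}, so row 2, column 2 must be red.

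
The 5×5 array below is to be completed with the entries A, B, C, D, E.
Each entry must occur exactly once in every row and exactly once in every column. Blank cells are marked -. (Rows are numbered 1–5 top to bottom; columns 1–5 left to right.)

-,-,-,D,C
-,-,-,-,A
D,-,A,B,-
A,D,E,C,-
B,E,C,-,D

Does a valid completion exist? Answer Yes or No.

Yes

No row or column among the givens repeats a symbol, and propagating forced cells runs into no contradiction.
One valid completion exists (for instance, E A B D C / C B D E A / D C A B E / A D E C B / B E C A D).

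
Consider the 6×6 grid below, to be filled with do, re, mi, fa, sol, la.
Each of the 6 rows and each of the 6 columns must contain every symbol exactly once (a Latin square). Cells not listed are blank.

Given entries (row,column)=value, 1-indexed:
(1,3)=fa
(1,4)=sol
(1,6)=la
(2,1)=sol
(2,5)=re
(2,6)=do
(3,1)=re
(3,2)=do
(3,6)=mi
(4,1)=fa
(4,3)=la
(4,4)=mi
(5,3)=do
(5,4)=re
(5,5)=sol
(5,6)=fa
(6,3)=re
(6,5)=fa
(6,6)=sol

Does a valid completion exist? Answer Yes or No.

Yes

No row or column among the givens repeats a symbol, and propagating forced cells runs into no contradiction.
One valid completion exists (for instance, do re fa sol mi la / sol fa mi la re do / re do sol fa la mi / fa sol la mi do re / la mi do re sol fa / mi la re do fa sol).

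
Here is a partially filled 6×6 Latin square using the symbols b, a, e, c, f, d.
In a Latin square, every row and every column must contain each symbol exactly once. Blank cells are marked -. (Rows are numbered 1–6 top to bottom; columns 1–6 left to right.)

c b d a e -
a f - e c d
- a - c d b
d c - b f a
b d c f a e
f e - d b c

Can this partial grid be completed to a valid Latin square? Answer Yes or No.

Yes

No row or column among the givens repeats a symbol, and propagating forced cells runs into no contradiction.
One valid completion exists (for instance, c b d a e f / a f b e c d / e a f c d b / d c e b f a / b d c f a e / f e a d b c).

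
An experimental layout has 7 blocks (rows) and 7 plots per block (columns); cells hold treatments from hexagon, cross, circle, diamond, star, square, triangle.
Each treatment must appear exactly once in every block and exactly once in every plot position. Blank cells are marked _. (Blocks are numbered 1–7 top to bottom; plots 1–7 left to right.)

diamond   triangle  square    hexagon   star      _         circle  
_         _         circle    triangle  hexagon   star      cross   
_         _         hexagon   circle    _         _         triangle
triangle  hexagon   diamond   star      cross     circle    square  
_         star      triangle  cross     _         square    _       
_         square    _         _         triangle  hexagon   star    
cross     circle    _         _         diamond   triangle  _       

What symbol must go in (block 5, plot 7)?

Block 1, plot 6: block 1 has {hexagon, circle, diamond, star, square, triangle} and plot 6 has {hexagon, circle, star, square, triangle}, leaving only cross.
Block 2, plot 1: block 2 has {hexagon, cross, circle, star, triangle} and plot 1 has {cross, diamond, triangle}, leaving only square.
Block 2, plot 2: block 2 has {hexagon, cross, circle, star, square, triangle} and plot 2 has {hexagon, circle, star, square, triangle}, leaving only diamond.
Block 3, plot 1: block 3 has {hexagon, circle, triangle} and plot 1 has {cross, diamond, square, triangle}, leaving only star.
Block 3, plot 2: block 3 has {hexagon, circle, star, triangle} and plot 2 has {hexagon, circle, diamond, star, square, triangle}, leaving only cross.
Block 3, plot 5: block 3 has {hexagon, cross, circle, star, triangle} and plot 5 has {hexagon, cross, diamond, star, triangle}, leaving only square.
Block 3, plot 6: block 3 has {hexagon, cross, circle, star, square, triangle} and plot 6 has {hexagon, cross, circle, star, square, triangle}, leaving only diamond.
Block 5, plot 5: block 5 has {cross, star, square, triangle} and plot 5 has {hexagon, cross, diamond, star, square, triangle}, leaving only circle.
Block 5, plot 1: block 5 has {cross, circle, star, square, triangle} and plot 1 has {cross, diamond, star, square, triangle}, leaving only hexagon.
Block 5 already has {hexagon, cross, circle, star, square, triangle} and plot 7 already has {cross, circle, star, square, triangle}, so block 5, plot 7 must be diamond.

diamond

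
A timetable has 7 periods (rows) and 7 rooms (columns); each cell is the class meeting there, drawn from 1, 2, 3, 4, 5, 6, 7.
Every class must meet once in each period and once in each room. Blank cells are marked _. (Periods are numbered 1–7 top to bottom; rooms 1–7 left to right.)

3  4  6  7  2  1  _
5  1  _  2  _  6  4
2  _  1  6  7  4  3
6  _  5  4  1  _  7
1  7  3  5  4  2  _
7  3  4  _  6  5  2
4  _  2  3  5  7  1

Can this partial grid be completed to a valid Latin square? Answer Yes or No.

No period or room among the givens repeats a symbol, and propagating forced cells runs into no contradiction.
One valid completion exists (for instance, 3 4 6 7 2 1 5 / 5 1 7 2 3 6 4 / 2 5 1 6 7 4 3 / 6 2 5 4 1 3 7 / 1 7 3 5 4 2 6 / 7 3 4 1 6 5 2 / 4 6 2 3 5 7 1).

Yes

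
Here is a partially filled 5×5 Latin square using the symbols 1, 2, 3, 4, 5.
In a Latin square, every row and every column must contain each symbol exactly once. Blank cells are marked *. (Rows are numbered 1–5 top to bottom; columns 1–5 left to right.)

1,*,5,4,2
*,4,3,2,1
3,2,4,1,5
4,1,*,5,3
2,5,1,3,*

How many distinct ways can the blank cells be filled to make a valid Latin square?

1

Row 1, column 2: eliminating its row and column leaves {3}.
Row 2, column 1: eliminating its row and column leaves {5}.
Row 4, column 3: eliminating its row and column leaves {2}.
Row 5, column 5: eliminating its row and column leaves {4}.
Only one assignment across all blanks avoids any row or column repeat, giving 1 completion.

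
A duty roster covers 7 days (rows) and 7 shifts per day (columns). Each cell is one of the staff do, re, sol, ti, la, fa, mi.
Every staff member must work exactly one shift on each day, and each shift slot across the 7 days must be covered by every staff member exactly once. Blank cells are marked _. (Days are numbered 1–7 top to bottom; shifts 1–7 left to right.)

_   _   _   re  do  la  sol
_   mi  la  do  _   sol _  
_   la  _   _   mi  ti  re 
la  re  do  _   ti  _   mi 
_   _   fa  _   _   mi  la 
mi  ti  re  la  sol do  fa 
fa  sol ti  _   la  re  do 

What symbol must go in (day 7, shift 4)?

Day 7 already has {do, re, sol, ti, la, fa} and shift 4 already has {do, re, la}, so day 7, shift 4 must be mi.

mi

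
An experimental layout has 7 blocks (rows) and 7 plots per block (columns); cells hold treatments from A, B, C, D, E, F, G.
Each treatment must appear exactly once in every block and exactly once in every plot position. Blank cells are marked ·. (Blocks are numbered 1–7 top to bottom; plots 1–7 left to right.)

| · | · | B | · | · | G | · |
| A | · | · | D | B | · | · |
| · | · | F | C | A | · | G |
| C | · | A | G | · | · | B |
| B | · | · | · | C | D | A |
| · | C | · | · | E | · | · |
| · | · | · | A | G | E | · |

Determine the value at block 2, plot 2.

F

Block 3, plot 6: block 3 has {A, C, F, G} and plot 6 has {D, E, G}, leaving only B.
Block 4, plot 6: block 4 has {A, B, C, G} and plot 6 has {B, D, E, G}, leaving only F.
Block 2, plot 6: block 2 has {A, B, D} and plot 6 has {B, D, E, F, G}, leaving only C.
Block 4, plot 5: block 4 has {A, B, C, F, G} and plot 5 has {A, B, C, E, G}, leaving only D.
Block 1, plot 5: block 1 has {B, G} and plot 5 has {A, B, C, D, E, G}, leaving only F.
Block 1, plot 4: block 1 has {B, F, G} and plot 4 has {A, C, D, G}, leaving only E.
Block 1, plot 1: block 1 has {B, E, F, G} and plot 1 has {A, B, C}, leaving only D.
Block 1, plot 2: block 1 has {B, D, E, F, G} and plot 2 has {C}, leaving only A.
Block 1, plot 7: block 1 has {A, B, D, E, F, G} and plot 7 has {A, B, G}, leaving only C.
Block 3, plot 1: block 3 has {A, B, C, F, G} and plot 1 has {A, B, C, D}, leaving only E.
Block 3, plot 2: block 3 has {A, B, C, E, F, G} and plot 2 has {A, C}, leaving only D.
Block 4, plot 2: block 4 has {A, B, C, D, F, G} and plot 2 has {A, C, D}, leaving only E.
Block 5, plot 4: block 5 has {A, B, C, D} and plot 4 has {A, C, D, E, G}, leaving only F.
Block 5, plot 2: block 5 has {A, B, C, D, F} and plot 2 has {A, C, D, E}, leaving only G.
Block 2 already has {A, B, C, D} and plot 2 already has {A, C, D, E, G}, so block 2, plot 2 must be F.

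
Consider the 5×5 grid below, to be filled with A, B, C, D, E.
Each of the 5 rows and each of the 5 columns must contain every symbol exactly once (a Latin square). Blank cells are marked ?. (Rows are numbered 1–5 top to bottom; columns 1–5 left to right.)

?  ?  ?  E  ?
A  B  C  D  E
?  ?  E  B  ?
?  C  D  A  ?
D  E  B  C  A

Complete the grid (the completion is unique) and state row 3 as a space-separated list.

Row 3, column 1: row 3 has {B, E} and column 1 has {A, D}, leaving only C.
Row 3, column 5: row 3 has {B, C, E} and column 5 has {A, E}, leaving only D.
Row 3, column 2: row 3 has {B, C, D, E} and column 2 has {B, C, E}, leaving only A.
So row 3 reads: C A E B D.

C A E B D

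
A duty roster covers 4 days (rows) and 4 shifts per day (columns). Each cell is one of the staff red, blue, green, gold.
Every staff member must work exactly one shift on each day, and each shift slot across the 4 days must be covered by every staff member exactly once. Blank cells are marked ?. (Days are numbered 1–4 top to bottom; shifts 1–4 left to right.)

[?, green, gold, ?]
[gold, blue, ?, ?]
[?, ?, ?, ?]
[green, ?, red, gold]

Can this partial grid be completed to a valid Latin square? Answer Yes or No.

Day 4, shift 2: day 4 together with shift 2 already contain {red, blue, green, gold} — every symbol — so nothing can go there. The grid has no valid completion.

No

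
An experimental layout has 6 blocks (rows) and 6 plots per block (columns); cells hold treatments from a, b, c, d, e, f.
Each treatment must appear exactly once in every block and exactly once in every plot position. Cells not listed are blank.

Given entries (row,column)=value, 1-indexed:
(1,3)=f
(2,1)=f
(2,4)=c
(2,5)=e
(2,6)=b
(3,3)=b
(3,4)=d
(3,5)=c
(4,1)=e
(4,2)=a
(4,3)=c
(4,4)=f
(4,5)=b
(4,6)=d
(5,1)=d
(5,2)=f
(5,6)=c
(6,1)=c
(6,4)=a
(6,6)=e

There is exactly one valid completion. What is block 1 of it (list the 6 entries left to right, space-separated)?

Block 1, plot 6: block 1 has {f} and plot 6 has {b, c, d, e}, leaving only a.
Block 1, plot 1: block 1 has {a, f} and plot 1 has {c, d, e, f}, leaving only b.
Block 1, plot 4: block 1 has {a, b, f} and plot 4 has {a, c, d, f}, leaving only e.
Block 1, plot 5: block 1 has {a, b, e, f} and plot 5 has {b, c, e}, leaving only d.
Block 1, plot 2: block 1 has {a, b, d, e, f} and plot 2 has {a, f}, leaving only c.
So block 1 reads: b c f e d a.

b c f e d a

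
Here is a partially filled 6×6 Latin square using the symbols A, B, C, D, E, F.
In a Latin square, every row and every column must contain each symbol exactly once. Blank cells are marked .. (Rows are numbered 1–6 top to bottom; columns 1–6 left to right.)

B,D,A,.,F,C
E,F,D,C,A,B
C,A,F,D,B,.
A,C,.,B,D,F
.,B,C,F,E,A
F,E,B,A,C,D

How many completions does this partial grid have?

1

Row 1, column 4: eliminating its row and column leaves {E}.
Row 3, column 6: eliminating its row and column leaves {E}.
Row 4, column 3: eliminating its row and column leaves {E}.
Row 5, column 1: eliminating its row and column leaves {D}.
Only one assignment across all blanks avoids any row or column repeat, giving 1 completion.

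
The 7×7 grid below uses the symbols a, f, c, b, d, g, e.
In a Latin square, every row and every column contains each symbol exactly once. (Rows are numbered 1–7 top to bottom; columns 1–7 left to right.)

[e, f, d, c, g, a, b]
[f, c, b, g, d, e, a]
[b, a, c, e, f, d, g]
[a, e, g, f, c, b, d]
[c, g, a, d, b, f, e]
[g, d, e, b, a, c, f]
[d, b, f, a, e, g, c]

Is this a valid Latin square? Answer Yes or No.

Yes

Each row is a permutation of the 7 symbols, and so is each column.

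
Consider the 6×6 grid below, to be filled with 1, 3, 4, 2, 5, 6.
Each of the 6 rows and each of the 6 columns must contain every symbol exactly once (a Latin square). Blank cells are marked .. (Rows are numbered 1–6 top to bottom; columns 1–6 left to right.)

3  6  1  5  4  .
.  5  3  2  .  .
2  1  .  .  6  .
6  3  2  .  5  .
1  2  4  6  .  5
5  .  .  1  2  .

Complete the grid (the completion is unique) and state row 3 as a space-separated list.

Row 3, column 3: row 3 has {1, 2, 6} and column 3 has {1, 3, 4, 2}, leaving only 5.
Row 1, column 6: row 1 has {1, 3, 4, 5, 6} and column 6 has {5}, leaving only 2.
Row 2, column 1: row 2 has {3, 2, 5} and column 1 has {1, 3, 2, 5, 6}, leaving only 4.
Row 2, column 5: row 2 has {3, 4, 2, 5} and column 5 has {4, 2, 5, 6}, leaving only 1.
Row 2, column 6: row 2 has {1, 3, 4, 2, 5} and column 6 has {2, 5}, leaving only 6.
Row 4, column 4: row 4 has {3, 2, 5, 6} and column 4 has {1, 2, 5, 6}, leaving only 4.
Row 3, column 4: row 3 has {1, 2, 5, 6} and column 4 has {1, 4, 2, 5, 6}, leaving only 3.
Row 3, column 6: row 3 has {1, 3, 2, 5, 6} and column 6 has {2, 5, 6}, leaving only 4.
So row 3 reads: 2 1 5 3 6 4.

2 1 5 3 6 4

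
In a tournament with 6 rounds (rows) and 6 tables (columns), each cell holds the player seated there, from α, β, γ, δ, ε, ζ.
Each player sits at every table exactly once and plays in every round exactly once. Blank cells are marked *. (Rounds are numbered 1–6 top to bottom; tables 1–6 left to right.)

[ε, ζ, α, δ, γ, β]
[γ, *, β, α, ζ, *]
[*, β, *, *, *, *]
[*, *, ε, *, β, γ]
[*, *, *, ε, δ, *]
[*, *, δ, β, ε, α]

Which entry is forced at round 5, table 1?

Round 3, table 5: round 3 has {β} and table 5 has {β, γ, δ, ε, ζ}, leaving only α.
Round 4, table 4: round 4 has {β, γ, ε} and table 4 has {α, β, δ, ε}, leaving only ζ.
Round 3, table 4: round 3 has {α, β} and table 4 has {α, β, δ, ε, ζ}, leaving only γ.
Round 3, table 3: round 3 has {α, β, γ} and table 3 has {α, β, δ, ε}, leaving only ζ.
Round 3, table 1: round 3 has {α, β, γ, ζ} and table 1 has {γ, ε}, leaving only δ.
Round 3, table 6: round 3 has {α, β, γ, δ, ζ} and table 6 has {α, β, γ}, leaving only ε.
Round 2, table 6: round 2 has {α, β, γ, ζ} and table 6 has {α, β, γ, ε}, leaving only δ.
Round 2, table 2: round 2 has {α, β, γ, δ, ζ} and table 2 has {β, ζ}, leaving only ε.
Round 4, table 1: round 4 has {β, γ, ε, ζ} and table 1 has {γ, δ, ε}, leaving only α.
Round 4, table 2: round 4 has {α, β, γ, ε, ζ} and table 2 has {β, ε, ζ}, leaving only δ.
Round 5, table 3: round 5 has {δ, ε} and table 3 has {α, β, δ, ε, ζ}, leaving only γ.
Round 5, table 2: round 5 has {γ, δ, ε} and table 2 has {β, δ, ε, ζ}, leaving only α.
Round 5, table 6: round 5 has {α, γ, δ, ε} and table 6 has {α, β, γ, δ, ε}, leaving only ζ.
Round 5 already has {α, γ, δ, ε, ζ} and table 1 already has {α, γ, δ, ε}, so round 5, table 1 must be β.

β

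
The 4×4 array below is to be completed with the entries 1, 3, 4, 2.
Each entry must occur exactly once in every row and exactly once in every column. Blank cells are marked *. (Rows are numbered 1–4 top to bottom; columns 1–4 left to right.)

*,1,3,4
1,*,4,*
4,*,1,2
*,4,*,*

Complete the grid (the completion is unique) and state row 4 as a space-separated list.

3 4 2 1

Row 4, column 3: row 4 has {4} and column 3 has {1, 3, 4}, leaving only 2.
Row 4, column 1: row 4 has {4, 2} and column 1 has {1, 4}, leaving only 3.
Row 4, column 4: row 4 has {3, 4, 2} and column 4 has {4, 2}, leaving only 1.
So row 4 reads: 3 4 2 1.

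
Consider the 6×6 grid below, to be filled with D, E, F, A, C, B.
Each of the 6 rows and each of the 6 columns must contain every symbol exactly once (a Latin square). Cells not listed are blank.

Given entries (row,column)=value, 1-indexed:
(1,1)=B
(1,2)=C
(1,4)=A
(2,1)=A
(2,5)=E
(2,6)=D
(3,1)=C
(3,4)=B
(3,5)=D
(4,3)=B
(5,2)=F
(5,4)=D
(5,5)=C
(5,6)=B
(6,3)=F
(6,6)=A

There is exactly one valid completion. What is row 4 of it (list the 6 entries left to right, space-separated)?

F D B E A C

Row 1, column 5: row 1 has {A, C, B} and column 5 has {D, E, C}, leaving only F.
Row 4, column 5: row 4 has {B} and column 5 has {D, E, F, C}, leaving only A.
Row 1, column 6: row 1 has {F, A, C, B} and column 6 has {D, A, B}, leaving only E.
Row 1, column 3: row 1 has {E, F, A, C, B} and column 3 has {F, B}, leaving only D.
Row 2, column 2: row 2 has {D, E, A} and column 2 has {F, C}, leaving only B.
Row 2, column 3: row 2 has {D, E, A, B} and column 3 has {D, F, B}, leaving only C.
Row 2, column 4: row 2 has {D, E, A, C, B} and column 4 has {D, A, B}, leaving only F.
Row 3, column 6: row 3 has {D, C, B} and column 6 has {D, E, A, B}, leaving only F.
Row 4, column 6: row 4 has {A, B} and column 6 has {D, E, F, A, B}, leaving only C.
Row 4, column 4: row 4 has {A, C, B} and column 4 has {D, F, A, B}, leaving only E.
Row 4, column 2: row 4 has {E, A, C, B} and column 2 has {F, C, B}, leaving only D.
Row 4, column 1: row 4 has {D, E, A, C, B} and column 1 has {A, C, B}, leaving only F.
So row 4 reads: F D B E A C.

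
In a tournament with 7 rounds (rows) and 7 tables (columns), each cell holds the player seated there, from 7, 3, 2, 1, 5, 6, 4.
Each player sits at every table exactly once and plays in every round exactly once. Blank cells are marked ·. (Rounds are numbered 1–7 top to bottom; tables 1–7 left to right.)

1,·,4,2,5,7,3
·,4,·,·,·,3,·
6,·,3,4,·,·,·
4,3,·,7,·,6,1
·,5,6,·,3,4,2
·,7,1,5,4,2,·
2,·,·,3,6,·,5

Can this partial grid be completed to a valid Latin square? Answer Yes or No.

No

Round 1, table 2: round 1 has {7, 3, 2, 1, 5, 4} and table 2 has {7, 3, 5, 4}, so it must be 6.
Round 3, table 7: round 3 has {3, 6, 4} and table 7 has {3, 2, 1, 5}, so it must be 7.
Round 2, table 7: round 2 has {3, 4} and table 7 has {7, 3, 2, 1, 5}, so it must be 6.
Now round 6, table 7: round 6 together with table 7 already contain {7, 3, 2, 1, 5, 6, 4} — every symbol — so nothing can go there. The grid has no valid completion.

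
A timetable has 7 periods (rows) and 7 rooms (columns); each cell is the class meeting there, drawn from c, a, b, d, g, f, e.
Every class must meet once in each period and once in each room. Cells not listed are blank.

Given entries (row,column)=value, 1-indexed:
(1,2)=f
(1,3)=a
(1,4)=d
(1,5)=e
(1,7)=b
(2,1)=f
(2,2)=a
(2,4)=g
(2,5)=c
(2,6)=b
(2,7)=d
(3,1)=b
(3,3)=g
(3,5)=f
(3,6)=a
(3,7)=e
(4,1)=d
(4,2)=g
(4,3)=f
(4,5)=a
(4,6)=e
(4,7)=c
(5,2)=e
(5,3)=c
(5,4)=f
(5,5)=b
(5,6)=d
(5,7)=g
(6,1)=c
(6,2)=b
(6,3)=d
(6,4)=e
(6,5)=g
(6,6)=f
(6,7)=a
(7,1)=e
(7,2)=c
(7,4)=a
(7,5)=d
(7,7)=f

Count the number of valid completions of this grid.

Period 1, room 1: eliminating its period and room leaves {g}.
Period 1, room 6: eliminating its period and room leaves {c, g}.
Period 2, room 3: eliminating its period and room leaves {e}.
Period 3, room 2: eliminating its period and room leaves {d}.
Period 3, room 4: eliminating its period and room leaves {c}.
Period 4, room 4: eliminating its period and room leaves {b}.
Period 5, room 1: eliminating its period and room leaves {a}.
Period 7, room 3: eliminating its period and room leaves {b}.
Period 7, room 6: eliminating its period and room leaves {g}.
Only one assignment across all blanks avoids any period or room repeat, giving 1 completion.

1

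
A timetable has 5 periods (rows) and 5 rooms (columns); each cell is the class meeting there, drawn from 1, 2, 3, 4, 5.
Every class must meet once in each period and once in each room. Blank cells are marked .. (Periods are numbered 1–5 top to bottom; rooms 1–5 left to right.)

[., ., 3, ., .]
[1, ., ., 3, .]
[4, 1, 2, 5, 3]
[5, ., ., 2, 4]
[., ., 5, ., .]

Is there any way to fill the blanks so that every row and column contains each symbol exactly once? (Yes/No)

Yes

No period or room among the givens repeats a symbol, and propagating forced cells runs into no contradiction.
One valid completion exists (for instance, 2 4 3 1 5 / 1 5 4 3 2 / 4 1 2 5 3 / 5 3 1 2 4 / 3 2 5 4 1).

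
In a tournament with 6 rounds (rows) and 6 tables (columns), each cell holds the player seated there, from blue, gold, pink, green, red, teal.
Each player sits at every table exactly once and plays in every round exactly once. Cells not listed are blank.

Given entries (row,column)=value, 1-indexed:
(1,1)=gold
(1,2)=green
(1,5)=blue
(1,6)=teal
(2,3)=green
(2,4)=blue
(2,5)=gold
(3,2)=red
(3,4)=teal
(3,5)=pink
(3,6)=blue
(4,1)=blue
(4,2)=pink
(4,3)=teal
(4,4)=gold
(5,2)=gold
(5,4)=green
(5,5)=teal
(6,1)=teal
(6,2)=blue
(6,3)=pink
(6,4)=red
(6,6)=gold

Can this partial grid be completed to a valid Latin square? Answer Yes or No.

No round or table among the givens repeats a symbol, and propagating forced cells runs into no contradiction.
One valid completion exists (for instance, gold green red pink blue teal / red teal green blue gold pink / green red gold teal pink blue / blue pink teal gold red green / pink gold blue green teal red / teal blue pink red green gold).

Yes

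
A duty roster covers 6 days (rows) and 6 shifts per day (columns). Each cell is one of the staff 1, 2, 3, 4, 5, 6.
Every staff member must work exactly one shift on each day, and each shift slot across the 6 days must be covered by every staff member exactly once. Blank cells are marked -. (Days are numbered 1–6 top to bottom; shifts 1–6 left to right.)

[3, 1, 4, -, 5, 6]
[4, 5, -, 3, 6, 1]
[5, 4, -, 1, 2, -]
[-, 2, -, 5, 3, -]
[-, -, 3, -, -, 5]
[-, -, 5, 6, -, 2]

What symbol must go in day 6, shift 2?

Day 6 already has {2, 5, 6} and shift 2 already has {1, 2, 4, 5}, so day 6, shift 2 must be 3.

3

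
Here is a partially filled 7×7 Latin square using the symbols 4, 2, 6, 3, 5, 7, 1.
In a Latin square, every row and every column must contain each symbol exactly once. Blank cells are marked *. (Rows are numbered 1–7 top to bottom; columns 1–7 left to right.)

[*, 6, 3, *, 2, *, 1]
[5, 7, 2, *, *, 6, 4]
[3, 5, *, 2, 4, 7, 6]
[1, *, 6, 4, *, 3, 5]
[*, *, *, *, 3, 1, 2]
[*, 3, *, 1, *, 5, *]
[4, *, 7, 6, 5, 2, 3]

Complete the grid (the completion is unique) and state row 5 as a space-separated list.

6 4 5 7 3 1 2

Row 5, column 2: row 5 has {2, 3, 1} and column 2 has {6, 3, 5, 7}, leaving only 4.
Row 5, column 3: row 5 has {4, 2, 3, 1} and column 3 has {2, 6, 3, 7}, leaving only 5.
Row 5, column 4: row 5 has {4, 2, 3, 5, 1} and column 4 has {4, 2, 6, 1}, leaving only 7.
Row 5, column 1: row 5 has {4, 2, 3, 5, 7, 1} and column 1 has {4, 3, 5, 1}, leaving only 6.
So row 5 reads: 6 4 5 7 3 1 2.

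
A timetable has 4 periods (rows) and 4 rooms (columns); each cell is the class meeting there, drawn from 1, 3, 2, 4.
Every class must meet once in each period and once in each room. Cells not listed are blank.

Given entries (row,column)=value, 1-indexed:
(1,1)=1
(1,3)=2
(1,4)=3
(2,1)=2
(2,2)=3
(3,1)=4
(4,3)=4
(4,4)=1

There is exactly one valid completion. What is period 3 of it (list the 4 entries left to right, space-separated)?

4 1 3 2

Period 3, room 4: period 3 has {4} and room 4 has {1, 3}, leaving only 2.
Period 3, room 2: period 3 has {2, 4} and room 2 has {3}, leaving only 1.
Period 3, room 3: period 3 has {1, 2, 4} and room 3 has {2, 4}, leaving only 3.
So period 3 reads: 4 1 3 2.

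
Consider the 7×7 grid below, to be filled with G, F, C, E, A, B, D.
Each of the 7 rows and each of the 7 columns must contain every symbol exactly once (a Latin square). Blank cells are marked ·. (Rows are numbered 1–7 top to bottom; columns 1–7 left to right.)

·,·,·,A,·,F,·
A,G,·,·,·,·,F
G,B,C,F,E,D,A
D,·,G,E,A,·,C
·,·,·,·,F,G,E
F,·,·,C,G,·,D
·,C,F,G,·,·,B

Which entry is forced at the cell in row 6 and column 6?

Row 1, column 7: row 1 has {F, A} and column 7 has {F, C, E, A, B, D}, leaving only G.
Row 4, column 2: row 4 has {G, C, E, A, D} and column 2 has {G, C, B}, leaving only F.
Row 4, column 6: row 4 has {G, F, C, E, A, D} and column 6 has {G, F, D}, leaving only B.
Row 7, column 1: row 7 has {G, F, C, B} and column 1 has {G, F, A, D}, leaving only E.
Row 7, column 5: row 7 has {G, F, C, E, B} and column 5 has {G, F, E, A}, leaving only D.
Row 7, column 6: row 7 has {G, F, C, E, B, D} and column 6 has {G, F, B, D}, leaving only A.
Row 6 already has {G, F, C, D} and column 6 already has {G, F, A, B, D}, so row 6, column 6 must be E.

E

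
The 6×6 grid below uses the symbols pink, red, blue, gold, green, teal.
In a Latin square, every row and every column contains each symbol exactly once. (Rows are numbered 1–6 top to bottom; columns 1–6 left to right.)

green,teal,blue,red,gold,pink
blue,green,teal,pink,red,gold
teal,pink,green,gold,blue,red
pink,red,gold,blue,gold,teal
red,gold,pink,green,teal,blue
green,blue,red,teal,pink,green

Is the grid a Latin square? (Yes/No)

No

Row 6 contains green twice (at columns 1 and 6); row 4 is also not a permutation.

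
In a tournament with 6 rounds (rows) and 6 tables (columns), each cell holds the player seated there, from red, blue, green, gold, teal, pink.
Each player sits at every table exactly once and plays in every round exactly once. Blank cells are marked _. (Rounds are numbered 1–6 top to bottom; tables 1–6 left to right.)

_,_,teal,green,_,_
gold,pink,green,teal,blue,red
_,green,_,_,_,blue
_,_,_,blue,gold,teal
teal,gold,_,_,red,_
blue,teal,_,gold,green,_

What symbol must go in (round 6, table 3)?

red

Round 1, table 5: round 1 has {green, teal} and table 5 has {red, blue, green, gold}, leaving only pink.
Round 1, table 1: round 1 has {green, teal, pink} and table 1 has {blue, gold, teal}, leaving only red.
Round 1, table 2: round 1 has {red, green, teal, pink} and table 2 has {green, gold, teal, pink}, leaving only blue.
Round 1, table 6: round 1 has {red, blue, green, teal, pink} and table 6 has {red, blue, teal}, leaving only gold.
Round 3, table 1: round 3 has {blue, green} and table 1 has {red, blue, gold, teal}, leaving only pink.
Round 3, table 4: round 3 has {blue, green, pink} and table 4 has {blue, green, gold, teal}, leaving only red.
Round 3, table 3: round 3 has {red, blue, green, pink} and table 3 has {green, teal}, leaving only gold.
Round 3, table 5: round 3 has {red, blue, green, gold, pink} and table 5 has {red, blue, green, gold, pink}, leaving only teal.
Round 4, table 1: round 4 has {blue, gold, teal} and table 1 has {red, blue, gold, teal, pink}, leaving only green.
Round 4, table 2: round 4 has {blue, green, gold, teal} and table 2 has {blue, green, gold, teal, pink}, leaving only red.
Round 4, table 3: round 4 has {red, blue, green, gold, teal} and table 3 has {green, gold, teal}, leaving only pink.
Round 6 already has {blue, green, gold, teal} and table 3 already has {green, gold, teal, pink}, so round 6, table 3 must be red.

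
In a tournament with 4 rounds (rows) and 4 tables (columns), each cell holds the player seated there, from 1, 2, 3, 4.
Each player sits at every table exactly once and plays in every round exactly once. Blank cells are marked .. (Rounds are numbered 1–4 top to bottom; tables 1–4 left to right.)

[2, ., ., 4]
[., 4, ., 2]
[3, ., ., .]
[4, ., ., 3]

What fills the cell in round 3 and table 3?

4

Round 2, table 1: round 2 has {2, 4} and table 1 has {2, 3, 4}, leaving only 1.
Round 2, table 3: round 2 has {1, 2, 4} and table 3 has {}, leaving only 3.
Round 1, table 3: round 1 has {2, 4} and table 3 has {3}, leaving only 1.
Round 1, table 2: round 1 has {1, 2, 4} and table 2 has {4}, leaving only 3.
Round 3, table 4: round 3 has {3} and table 4 has {2, 3, 4}, leaving only 1.
Round 3, table 2: round 3 has {1, 3} and table 2 has {3, 4}, leaving only 2.
Round 3 already has {1, 2, 3} and table 3 already has {1, 3}, so round 3, table 3 must be 4.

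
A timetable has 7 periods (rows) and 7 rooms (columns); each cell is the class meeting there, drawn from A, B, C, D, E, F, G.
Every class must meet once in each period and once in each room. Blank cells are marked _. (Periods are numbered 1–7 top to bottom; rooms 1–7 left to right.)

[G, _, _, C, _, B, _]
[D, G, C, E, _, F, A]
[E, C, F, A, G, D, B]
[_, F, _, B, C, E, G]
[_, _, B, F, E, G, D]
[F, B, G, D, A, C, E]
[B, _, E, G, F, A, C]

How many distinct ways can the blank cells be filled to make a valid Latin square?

Period 1, room 2: eliminating its period and room leaves {A, D, E}.
Period 1, room 3: eliminating its period and room leaves {A, D}.
Period 1, room 5: eliminating its period and room leaves {D}.
Period 1, room 7: eliminating its period and room leaves {F}.
Period 2, room 5: eliminating its period and room leaves {B}.
Period 4, room 1: eliminating its period and room leaves {A}.
Period 4, room 3: eliminating its period and room leaves {A, D}.
Period 5, room 1: eliminating its period and room leaves {A, C}.
Period 5, room 2: eliminating its period and room leaves {A}.
Period 7, room 2: eliminating its period and room leaves {D}.
Only one assignment across all blanks avoids any period or room repeat, giving 1 completion.

1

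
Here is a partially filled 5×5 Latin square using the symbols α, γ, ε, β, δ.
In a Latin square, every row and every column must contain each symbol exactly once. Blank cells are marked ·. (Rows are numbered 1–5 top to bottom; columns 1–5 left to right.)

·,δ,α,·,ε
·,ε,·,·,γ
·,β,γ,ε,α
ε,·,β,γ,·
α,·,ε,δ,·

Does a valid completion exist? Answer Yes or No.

Yes

No row or column among the givens repeats a symbol, and propagating forced cells runs into no contradiction.
One valid completion exists (for instance, γ δ α β ε / β ε δ α γ / δ β γ ε α / ε α β γ δ / α γ ε δ β).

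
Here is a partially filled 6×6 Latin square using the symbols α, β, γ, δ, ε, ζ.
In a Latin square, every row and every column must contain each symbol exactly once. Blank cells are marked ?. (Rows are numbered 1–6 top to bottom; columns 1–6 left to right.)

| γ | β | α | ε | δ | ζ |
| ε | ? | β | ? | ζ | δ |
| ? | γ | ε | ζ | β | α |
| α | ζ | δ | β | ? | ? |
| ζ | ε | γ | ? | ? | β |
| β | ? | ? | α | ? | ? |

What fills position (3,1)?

Row 3 already has {α, β, γ, ε, ζ} and column 1 already has {α, β, γ, ε, ζ}, so row 3, column 1 must be δ.

δ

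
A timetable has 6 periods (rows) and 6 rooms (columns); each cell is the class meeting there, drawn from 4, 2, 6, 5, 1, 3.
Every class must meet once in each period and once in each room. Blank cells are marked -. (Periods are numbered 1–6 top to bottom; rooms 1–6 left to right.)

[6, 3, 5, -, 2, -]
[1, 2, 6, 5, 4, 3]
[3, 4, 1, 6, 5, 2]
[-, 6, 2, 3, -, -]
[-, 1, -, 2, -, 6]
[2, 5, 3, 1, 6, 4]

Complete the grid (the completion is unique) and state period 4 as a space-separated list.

Period 4, room 5: period 4 has {2, 6, 3} and room 5 has {4, 2, 6, 5}, leaving only 1.
Period 4, room 6: period 4 has {2, 6, 1, 3} and room 6 has {4, 2, 6, 3}, leaving only 5.
Period 4, room 1: period 4 has {2, 6, 5, 1, 3} and room 1 has {2, 6, 1, 3}, leaving only 4.
So period 4 reads: 4 6 2 3 1 5.

4 6 2 3 1 5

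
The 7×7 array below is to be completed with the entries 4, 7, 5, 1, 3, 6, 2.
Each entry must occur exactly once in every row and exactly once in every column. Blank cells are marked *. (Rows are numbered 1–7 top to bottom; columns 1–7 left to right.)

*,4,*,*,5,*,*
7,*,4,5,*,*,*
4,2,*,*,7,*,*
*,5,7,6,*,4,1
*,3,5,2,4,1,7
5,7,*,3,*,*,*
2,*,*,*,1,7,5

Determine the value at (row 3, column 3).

Row 3, column 4: row 3 has {4, 7, 2} and column 4 has {5, 3, 6, 2}, leaving only 1.
Row 1, column 4: row 1 has {4, 5} and column 4 has {5, 1, 3, 6, 2}, leaving only 7.
Row 4, column 1: row 4 has {4, 7, 5, 1, 6} and column 1 has {4, 7, 5, 2}, leaving only 3.
Row 4, column 5: row 4 has {4, 7, 5, 1, 3, 6} and column 5 has {4, 7, 5, 1}, leaving only 2.
Row 5, column 1: row 5 has {4, 7, 5, 1, 3, 2} and column 1 has {4, 7, 5, 3, 2}, leaving only 6.
Row 1, column 1: row 1 has {4, 7, 5} and column 1 has {4, 7, 5, 3, 6, 2}, leaving only 1.
Row 6, column 5: row 6 has {7, 5, 3} and column 5 has {4, 7, 5, 1, 2}, leaving only 6.
Row 2, column 5: row 2 has {4, 7, 5} and column 5 has {4, 7, 5, 1, 6, 2}, leaving only 3.
Row 6, column 6: row 6 has {7, 5, 3, 6} and column 6 has {4, 7, 1}, leaving only 2.
Row 2, column 6: row 2 has {4, 7, 5, 3} and column 6 has {4, 7, 1, 2}, leaving only 6.
Row 1, column 6: row 1 has {4, 7, 5, 1} and column 6 has {4, 7, 1, 6, 2}, leaving only 3.
Row 2, column 2: row 2 has {4, 7, 5, 3, 6} and column 2 has {4, 7, 5, 3, 2}, leaving only 1.
Row 2, column 7: row 2 has {4, 7, 5, 1, 3, 6} and column 7 has {7, 5, 1}, leaving only 2.
Row 1, column 7: row 1 has {4, 7, 5, 1, 3} and column 7 has {7, 5, 1, 2}, leaving only 6.
Row 1, column 3: row 1 has {4, 7, 5, 1, 3, 6} and column 3 has {4, 7, 5}, leaving only 2.
Row 3, column 6: row 3 has {4, 7, 1, 2} and column 6 has {4, 7, 1, 3, 6, 2}, leaving only 5.
Row 3, column 7: row 3 has {4, 7, 5, 1, 2} and column 7 has {7, 5, 1, 6, 2}, leaving only 3.
Row 3 already has {4, 7, 5, 1, 3, 2} and column 3 already has {4, 7, 5, 2}, so row 3, column 3 must be 6.

6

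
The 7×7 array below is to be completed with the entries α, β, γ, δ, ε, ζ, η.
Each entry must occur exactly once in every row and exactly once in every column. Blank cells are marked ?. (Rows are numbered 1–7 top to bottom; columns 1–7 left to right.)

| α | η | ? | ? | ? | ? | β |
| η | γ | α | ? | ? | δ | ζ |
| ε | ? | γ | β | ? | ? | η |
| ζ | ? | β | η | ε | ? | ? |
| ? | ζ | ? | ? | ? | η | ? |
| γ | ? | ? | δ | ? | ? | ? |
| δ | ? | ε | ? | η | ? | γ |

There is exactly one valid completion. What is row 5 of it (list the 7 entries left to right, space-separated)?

Row 5, column 1: row 5 has {ζ, η} and column 1 has {α, γ, δ, ε, ζ, η}, leaving only β.
Row 5, column 3: row 5 has {β, ζ, η} and column 3 has {α, β, γ, ε}, leaving only δ.
Row 1, column 3: row 1 has {α, β, η} and column 3 has {α, β, γ, δ, ε}, leaving only ζ.
Row 2, column 4: row 2 has {α, γ, δ, ζ, η} and column 4 has {β, δ, η}, leaving only ε.
Row 1, column 4: row 1 has {α, β, ζ, η} and column 4 has {β, δ, ε, η}, leaving only γ.
Row 5, column 4: row 5 has {β, δ, ζ, η} and column 4 has {β, γ, δ, ε, η}, leaving only α.
Row 5, column 5: row 5 has {α, β, δ, ζ, η} and column 5 has {ε, η}, leaving only γ.
Row 5, column 7: row 5 has {α, β, γ, δ, ζ, η} and column 7 has {β, γ, ζ, η}, leaving only ε.
So row 5 reads: β ζ δ α γ η ε.

β ζ δ α γ η ε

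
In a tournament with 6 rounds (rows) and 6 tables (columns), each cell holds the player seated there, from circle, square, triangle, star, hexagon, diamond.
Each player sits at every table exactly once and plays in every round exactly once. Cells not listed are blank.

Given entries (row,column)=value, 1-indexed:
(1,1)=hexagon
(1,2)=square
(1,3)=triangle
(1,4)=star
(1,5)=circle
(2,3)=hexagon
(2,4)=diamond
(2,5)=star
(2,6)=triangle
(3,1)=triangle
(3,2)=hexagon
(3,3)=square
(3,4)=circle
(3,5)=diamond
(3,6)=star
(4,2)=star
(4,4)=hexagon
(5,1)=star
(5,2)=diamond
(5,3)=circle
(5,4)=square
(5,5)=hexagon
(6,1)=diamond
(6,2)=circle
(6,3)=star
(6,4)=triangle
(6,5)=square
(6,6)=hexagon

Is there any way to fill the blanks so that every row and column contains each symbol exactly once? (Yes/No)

Round 2, table 2: round 2 together with table 2 already contain {circle, square, triangle, star, hexagon, diamond} — every symbol — so nothing can go there. The grid has no valid completion.

No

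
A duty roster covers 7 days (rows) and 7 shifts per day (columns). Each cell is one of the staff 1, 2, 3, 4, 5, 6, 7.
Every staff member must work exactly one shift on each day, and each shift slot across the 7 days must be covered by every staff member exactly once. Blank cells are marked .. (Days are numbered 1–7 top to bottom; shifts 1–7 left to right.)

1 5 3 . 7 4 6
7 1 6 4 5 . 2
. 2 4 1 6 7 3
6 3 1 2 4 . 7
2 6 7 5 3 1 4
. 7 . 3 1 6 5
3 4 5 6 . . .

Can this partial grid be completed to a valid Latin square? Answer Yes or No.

Day 1, shift 4: day 1 together with shift 4 already contain {1, 2, 3, 4, 5, 6, 7} — every symbol — so nothing can go there. The grid has no valid completion.

No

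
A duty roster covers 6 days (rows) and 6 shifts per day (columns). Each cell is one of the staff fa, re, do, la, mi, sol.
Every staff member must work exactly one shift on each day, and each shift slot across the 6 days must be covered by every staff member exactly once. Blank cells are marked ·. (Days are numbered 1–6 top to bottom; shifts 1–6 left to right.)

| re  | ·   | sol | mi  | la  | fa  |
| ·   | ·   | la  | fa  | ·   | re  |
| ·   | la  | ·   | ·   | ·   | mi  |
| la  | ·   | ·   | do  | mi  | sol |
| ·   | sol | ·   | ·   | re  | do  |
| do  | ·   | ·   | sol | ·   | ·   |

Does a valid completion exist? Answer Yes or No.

No day or shift among the givens repeats a symbol, and propagating forced cells runs into no contradiction.
One valid completion exists (for instance, re do sol mi la fa / sol mi la fa do re / fa la do re sol mi / la fa re do mi sol / mi sol fa la re do / do re mi sol fa la).

Yes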